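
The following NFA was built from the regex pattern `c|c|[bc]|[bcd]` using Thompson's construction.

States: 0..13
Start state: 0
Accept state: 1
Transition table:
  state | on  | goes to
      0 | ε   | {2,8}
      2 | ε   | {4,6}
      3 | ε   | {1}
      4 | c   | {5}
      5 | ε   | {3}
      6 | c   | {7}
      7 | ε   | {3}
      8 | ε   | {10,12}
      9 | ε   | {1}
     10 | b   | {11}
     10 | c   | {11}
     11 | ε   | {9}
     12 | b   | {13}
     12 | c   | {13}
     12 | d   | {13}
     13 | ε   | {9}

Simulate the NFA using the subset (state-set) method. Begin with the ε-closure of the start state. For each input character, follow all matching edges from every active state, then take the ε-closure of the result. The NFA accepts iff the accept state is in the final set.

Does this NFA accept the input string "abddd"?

start: ε-closure({0}) = {0,2,4,6,8,10,12}
'a' @ 1: {}  — state set empty
rest 'bddd' ignored (set empty)
end set {} — state 1 not in

Answer: REJECT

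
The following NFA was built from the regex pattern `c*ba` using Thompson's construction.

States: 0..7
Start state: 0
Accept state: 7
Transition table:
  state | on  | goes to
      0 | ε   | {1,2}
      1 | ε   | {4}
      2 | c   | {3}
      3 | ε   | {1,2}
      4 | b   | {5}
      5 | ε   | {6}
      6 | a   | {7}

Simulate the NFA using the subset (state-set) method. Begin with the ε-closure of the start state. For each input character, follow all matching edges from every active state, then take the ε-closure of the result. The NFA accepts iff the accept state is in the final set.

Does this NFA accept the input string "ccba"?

S₀ = ε-closure({0}) = {0,1,2,4}
'c' @ 1: {1,2,3,4}
'c' @ 2: {1,2,3,4}
'b' @ 3: {5,6}
'a' @ 4: {7}  (accept∈set)
after full input: {7}  (accept=7 in)

Answer: ACCEPT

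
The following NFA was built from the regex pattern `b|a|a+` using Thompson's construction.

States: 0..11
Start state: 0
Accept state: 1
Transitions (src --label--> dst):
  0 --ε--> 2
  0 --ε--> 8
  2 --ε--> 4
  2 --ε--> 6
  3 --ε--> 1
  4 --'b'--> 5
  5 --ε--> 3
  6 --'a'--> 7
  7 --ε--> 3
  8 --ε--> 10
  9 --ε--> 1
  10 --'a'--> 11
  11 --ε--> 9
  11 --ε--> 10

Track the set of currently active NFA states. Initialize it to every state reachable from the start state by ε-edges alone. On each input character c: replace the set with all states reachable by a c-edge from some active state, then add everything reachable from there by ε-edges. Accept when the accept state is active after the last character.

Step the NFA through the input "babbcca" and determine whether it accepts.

start: ε-closure({0}) = {0,2,4,6,8,10}
'b' @ 1: {1,3,5}  (accept∈set)
'a' @ 2: {}  — no active states
rest 'bbcca' ignored (set empty)
after full input: {}  (accept=1 not in)

Answer: REJECT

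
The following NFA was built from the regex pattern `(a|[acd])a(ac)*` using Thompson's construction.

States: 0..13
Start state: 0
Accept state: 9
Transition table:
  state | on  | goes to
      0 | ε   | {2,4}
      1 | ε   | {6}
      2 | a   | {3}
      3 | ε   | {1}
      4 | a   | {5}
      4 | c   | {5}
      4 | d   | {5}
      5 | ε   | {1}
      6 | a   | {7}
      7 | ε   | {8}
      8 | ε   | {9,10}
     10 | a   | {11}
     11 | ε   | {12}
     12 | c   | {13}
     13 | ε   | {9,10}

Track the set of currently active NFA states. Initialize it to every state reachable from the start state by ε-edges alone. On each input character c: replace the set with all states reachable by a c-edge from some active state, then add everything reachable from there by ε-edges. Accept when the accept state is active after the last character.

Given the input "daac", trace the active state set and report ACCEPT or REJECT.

Answer: ACCEPT

Trace:
initial (ε-close {0}): {0,2,4}
'd' @ 1: {1,5,6}
'a' @ 2: {7,8,9,10}  ✓accept
'a' @ 3: {11,12}
'c' @ 4: {9,10,13}  ✓accept
end set {9,10,13} — state 9 in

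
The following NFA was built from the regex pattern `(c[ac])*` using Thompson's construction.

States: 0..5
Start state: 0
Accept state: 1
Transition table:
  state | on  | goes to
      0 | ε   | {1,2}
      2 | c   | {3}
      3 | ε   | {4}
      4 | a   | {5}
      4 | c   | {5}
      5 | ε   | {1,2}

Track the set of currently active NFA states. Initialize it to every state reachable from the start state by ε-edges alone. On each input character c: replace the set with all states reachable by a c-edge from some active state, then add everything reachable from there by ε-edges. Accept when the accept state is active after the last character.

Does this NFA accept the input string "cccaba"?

initial (ε-close {0}): {0,1,2}
'c' @ 1: {3,4}
'c' @ 2: {1,2,5}  (accept∈set)
'c' @ 3: {3,4}
'a' @ 4: {1,2,5}  (accept∈set)
'b' @ 5: {}  — no active states
rest 'a' ignored (set empty)
after full input: {}  (accept=1 not in)

Answer: REJECT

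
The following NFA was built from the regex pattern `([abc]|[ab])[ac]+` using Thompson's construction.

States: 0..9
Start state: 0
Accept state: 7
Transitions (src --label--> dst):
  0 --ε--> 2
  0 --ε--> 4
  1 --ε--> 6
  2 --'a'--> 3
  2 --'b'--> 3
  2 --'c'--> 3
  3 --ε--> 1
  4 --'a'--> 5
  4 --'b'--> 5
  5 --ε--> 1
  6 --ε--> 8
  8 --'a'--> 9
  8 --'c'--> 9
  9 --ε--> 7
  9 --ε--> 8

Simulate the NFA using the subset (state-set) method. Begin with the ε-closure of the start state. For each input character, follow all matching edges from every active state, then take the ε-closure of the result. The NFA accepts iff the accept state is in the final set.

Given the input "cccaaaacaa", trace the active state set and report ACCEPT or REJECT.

Answer: ACCEPT

Trace:
S₀ = ε-closure({0}) = {0,2,4}
'c' @ 1: {1,3,6,8}
'c' @ 2: {7,8,9}  ✓accept
'c' @ 3: {7,8,9}  ✓accept
'a' @ 4: {7,8,9}  ✓accept
'a' @ 5: {7,8,9}  ✓accept
'a' @ 6: {7,8,9}  ✓accept
'a' @ 7: {7,8,9}  ✓accept
'c' @ 8: {7,8,9}  ✓accept
'a' @ 9: {7,8,9}  ✓accept
'a' @ 10: {7,8,9}  ✓accept
after full input: {7,8,9}  (accept=7 in)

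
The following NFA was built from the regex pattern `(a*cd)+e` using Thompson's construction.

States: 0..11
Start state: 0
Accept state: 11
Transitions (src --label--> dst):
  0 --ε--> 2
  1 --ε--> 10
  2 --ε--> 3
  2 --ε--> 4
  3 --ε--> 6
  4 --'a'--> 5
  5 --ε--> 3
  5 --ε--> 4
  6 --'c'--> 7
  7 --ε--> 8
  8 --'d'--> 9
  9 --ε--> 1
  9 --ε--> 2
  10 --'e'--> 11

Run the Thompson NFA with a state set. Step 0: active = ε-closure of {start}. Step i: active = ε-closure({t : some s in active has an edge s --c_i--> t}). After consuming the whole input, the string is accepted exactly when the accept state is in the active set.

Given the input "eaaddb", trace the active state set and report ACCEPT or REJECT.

Answer: REJECT

Trace:
start: ε-closure({0}) = {0,2,3,4,6}
'e' @ 1: {}  — dead — no transitions
rest 'aaddb' ignored (set empty)
after full input: {}  (accept=11 not in)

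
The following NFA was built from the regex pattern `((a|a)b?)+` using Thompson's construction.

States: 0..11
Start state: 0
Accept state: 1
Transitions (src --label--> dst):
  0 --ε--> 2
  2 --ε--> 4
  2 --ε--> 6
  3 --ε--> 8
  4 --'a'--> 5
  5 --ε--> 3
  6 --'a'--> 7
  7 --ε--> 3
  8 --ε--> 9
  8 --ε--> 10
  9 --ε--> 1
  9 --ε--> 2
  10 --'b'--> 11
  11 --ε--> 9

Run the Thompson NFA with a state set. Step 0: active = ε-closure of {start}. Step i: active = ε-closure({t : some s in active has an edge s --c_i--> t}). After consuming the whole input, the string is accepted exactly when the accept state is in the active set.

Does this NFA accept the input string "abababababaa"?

Answer: ACCEPT

Steps:
S₀ = ε-closure({0}) = {0,2,4,6}
'a' @ 1: {1,2,3,4,5,6,7,8,9,10}  ✓accept
'b' @ 2: {1,2,4,6,9,11}  ✓accept
'a' @ 3: {1,2,3,4,5,6,7,8,9,10}  ✓accept
'b' @ 4: {1,2,4,6,9,11}  ✓accept
'a' @ 5: {1,2,3,4,5,6,7,8,9,10}  ✓accept
'b' @ 6: {1,2,4,6,9,11}  ✓accept
'a' @ 7: {1,2,3,4,5,6,7,8,9,10}  ✓accept
'b' @ 8: {1,2,4,6,9,11}  ✓accept
'a' @ 9: {1,2,3,4,5,6,7,8,9,10}  ✓accept
'b' @ 10: {1,2,4,6,9,11}  ✓accept
'a' @ 11: {1,2,3,4,5,6,7,8,9,10}  ✓accept
'a' @ 12: {1,2,3,4,5,6,7,8,9,10}  ✓accept
end set {1,2,3,4,5,6,7,8,9,10} — state 1 in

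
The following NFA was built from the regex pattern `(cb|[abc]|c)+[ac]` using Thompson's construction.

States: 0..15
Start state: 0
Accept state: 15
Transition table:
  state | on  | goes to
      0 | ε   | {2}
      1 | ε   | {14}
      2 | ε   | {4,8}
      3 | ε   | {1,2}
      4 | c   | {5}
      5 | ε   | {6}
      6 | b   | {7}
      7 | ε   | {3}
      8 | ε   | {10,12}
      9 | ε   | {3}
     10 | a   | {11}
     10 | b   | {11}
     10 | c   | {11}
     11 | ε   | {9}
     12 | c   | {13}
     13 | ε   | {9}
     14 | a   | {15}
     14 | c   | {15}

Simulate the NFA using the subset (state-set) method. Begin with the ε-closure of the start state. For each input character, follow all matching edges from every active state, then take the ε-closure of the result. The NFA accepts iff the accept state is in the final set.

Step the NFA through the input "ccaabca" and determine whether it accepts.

Answer: ACCEPT

Trace:
start: ε-closure({0}) = {0,2,4,8,10,12}
'c' @ 1: {1,2,3,4,5,6,8,9,10,11,12,13,14}
'c' @ 2: {1,2,3,4,5,6,8,9,10,11,12,13,14,15}  [accepting]
'a' @ 3: {1,2,3,4,8,9,10,11,12,14,15}  [accepting]
'a' @ 4: {1,2,3,4,8,9,10,11,12,14,15}  [accepting]
'b' @ 5: {1,2,3,4,8,9,10,11,12,14}
'c' @ 6: {1,2,3,4,5,6,8,9,10,11,12,13,14,15}  [accepting]
'a' @ 7: {1,2,3,4,8,9,10,11,12,14,15}  [accepting]
final: {1,2,3,4,8,9,10,11,12,14,15}; accept 15 in set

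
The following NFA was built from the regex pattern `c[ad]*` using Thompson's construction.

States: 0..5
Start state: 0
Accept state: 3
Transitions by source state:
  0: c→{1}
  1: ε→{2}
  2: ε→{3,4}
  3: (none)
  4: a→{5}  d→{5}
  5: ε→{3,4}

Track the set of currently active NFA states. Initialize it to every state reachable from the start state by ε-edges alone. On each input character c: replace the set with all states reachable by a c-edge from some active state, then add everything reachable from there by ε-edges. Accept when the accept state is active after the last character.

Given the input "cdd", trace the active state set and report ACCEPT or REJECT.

start: ε-closure({0}) = {0}
'c' @ 1: {1,2,3,4}  ✓accept
'd' @ 2: {3,4,5}  ✓accept
'd' @ 3: {3,4,5}  ✓accept
after full input: {3,4,5}  (accept=3 in)

Answer: ACCEPT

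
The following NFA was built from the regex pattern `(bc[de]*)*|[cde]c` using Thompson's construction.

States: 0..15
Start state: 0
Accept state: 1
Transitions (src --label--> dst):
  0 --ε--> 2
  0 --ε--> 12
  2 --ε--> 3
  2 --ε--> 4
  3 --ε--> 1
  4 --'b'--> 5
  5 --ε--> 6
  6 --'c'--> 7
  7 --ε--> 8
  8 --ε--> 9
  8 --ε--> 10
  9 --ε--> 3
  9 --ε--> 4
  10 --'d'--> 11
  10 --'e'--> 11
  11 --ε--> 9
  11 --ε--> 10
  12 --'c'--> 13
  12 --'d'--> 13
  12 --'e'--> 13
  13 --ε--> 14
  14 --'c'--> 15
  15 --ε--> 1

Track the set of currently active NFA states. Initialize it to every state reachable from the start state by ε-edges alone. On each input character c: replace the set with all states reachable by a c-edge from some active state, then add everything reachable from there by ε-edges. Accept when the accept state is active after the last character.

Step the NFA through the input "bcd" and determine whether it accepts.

initial (ε-close {0}): {0,1,2,3,4,12}
'b' @ 1: {5,6}
'c' @ 2: {1,3,4,7,8,9,10}  [accepting]
'd' @ 3: {1,3,4,9,10,11}  [accepting]
after full input: {1,3,4,9,10,11}  (accept=1 in)

Answer: ACCEPT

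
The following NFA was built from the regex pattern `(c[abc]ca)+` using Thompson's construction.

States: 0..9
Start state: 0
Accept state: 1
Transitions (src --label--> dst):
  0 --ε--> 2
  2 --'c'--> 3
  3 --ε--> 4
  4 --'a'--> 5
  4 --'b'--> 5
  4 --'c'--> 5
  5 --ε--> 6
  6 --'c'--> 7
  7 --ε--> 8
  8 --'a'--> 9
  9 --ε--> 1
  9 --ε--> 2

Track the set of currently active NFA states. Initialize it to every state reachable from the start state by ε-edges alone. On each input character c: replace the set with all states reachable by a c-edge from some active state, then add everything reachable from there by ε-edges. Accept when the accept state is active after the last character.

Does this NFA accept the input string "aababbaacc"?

Answer: REJECT

Derivation:
S₀ = ε-closure({0}) = {0,2}
'a' @ 1: {}  — dead — no transitions
rest 'ababbaacc' ignored (set empty)
after full input: {}  (accept=1 not in)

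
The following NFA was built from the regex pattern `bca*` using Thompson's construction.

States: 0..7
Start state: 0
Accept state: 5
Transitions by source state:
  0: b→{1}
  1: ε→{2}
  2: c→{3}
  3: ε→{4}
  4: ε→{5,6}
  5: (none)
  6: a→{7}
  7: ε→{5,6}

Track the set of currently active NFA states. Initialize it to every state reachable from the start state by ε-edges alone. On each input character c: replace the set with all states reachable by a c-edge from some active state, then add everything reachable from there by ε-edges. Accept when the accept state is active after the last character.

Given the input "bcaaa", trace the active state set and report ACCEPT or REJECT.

initial (ε-close {0}): {0}
'b' @ 1: {1,2}
'c' @ 2: {3,4,5,6}  [accepting]
'a' @ 3: {5,6,7}  [accepting]
'a' @ 4: {5,6,7}  [accepting]
'a' @ 5: {5,6,7}  [accepting]
end set {5,6,7} — state 5 in

Answer: ACCEPT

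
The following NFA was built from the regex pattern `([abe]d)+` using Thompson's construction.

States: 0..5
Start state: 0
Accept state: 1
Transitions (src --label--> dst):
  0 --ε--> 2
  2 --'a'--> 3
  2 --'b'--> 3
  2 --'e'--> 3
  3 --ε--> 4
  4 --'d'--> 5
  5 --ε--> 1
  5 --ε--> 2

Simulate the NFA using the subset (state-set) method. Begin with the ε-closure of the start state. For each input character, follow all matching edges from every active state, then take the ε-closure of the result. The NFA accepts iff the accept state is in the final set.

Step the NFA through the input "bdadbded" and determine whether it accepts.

Answer: ACCEPT

Trace:
S₀ = ε-closure({0}) = {0,2}
'b' @ 1: {3,4}
'd' @ 2: {1,2,5}  [accepting]
'a' @ 3: {3,4}
'd' @ 4: {1,2,5}  [accepting]
'b' @ 5: {3,4}
'd' @ 6: {1,2,5}  [accepting]
'e' @ 7: {3,4}
'd' @ 8: {1,2,5}  [accepting]
after full input: {1,2,5}  (accept=1 in)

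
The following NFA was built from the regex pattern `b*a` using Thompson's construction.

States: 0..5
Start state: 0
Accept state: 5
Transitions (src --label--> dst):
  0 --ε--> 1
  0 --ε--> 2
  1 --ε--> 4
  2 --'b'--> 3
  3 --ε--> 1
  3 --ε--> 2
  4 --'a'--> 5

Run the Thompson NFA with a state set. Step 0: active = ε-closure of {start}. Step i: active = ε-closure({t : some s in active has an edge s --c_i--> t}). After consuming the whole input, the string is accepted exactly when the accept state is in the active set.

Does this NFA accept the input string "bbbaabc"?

Answer: REJECT

Derivation:
S₀ = ε-closure({0}) = {0,1,2,4}
'b' @ 1: {1,2,3,4}
'b' @ 2: {1,2,3,4}
'b' @ 3: {1,2,3,4}
'a' @ 4: {5}  [accepting]
'a' @ 5: {}  — no active states
rest 'bc' ignored (set empty)
after full input: {}  (accept=5 not in)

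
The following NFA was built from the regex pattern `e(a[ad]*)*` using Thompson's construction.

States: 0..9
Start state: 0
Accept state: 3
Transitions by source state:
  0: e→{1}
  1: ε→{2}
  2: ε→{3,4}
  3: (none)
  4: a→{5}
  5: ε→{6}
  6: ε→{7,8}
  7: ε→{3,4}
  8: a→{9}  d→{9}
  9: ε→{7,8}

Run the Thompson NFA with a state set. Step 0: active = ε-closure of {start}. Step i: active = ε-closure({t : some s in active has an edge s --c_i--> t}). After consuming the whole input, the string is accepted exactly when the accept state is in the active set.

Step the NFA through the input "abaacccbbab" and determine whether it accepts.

S₀ = ε-closure({0}) = {0}
'a' @ 1: {}  — state set empty
rest 'baacccbbab' ignored (set empty)
after full input: {}  (accept=3 not in)

Answer: REJECT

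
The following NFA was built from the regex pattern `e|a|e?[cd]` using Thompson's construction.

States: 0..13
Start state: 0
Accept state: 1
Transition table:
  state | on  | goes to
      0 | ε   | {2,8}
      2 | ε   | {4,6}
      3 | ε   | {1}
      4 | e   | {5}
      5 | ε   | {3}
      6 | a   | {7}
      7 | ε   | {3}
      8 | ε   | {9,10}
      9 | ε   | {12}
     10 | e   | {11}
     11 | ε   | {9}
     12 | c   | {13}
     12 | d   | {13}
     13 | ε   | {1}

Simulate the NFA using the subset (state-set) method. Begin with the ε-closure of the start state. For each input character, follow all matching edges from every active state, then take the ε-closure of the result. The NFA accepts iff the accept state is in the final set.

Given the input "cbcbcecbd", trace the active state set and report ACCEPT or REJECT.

Answer: REJECT

Derivation:
start: ε-closure({0}) = {0,2,4,6,8,9,10,12}
'c' @ 1: {1,13}  (accept∈set)
'b' @ 2: {}  — state set empty
rest 'cbcecbd' ignored (set empty)
after full input: {}  (accept=1 not in)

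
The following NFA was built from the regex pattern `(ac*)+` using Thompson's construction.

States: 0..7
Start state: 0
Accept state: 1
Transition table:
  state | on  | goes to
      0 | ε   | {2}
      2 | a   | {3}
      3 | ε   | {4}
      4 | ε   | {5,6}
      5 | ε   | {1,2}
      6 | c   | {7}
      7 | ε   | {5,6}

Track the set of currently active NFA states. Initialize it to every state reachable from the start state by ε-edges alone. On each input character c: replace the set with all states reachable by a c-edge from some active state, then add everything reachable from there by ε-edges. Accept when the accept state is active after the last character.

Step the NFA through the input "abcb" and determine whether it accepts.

Answer: REJECT

Steps:
initial (ε-close {0}): {0,2}
'a' @ 1: {1,2,3,4,5,6}  (accept∈set)
'b' @ 2: {}  — state set empty
rest 'cb' ignored (set empty)
final: {}; accept 1 not in set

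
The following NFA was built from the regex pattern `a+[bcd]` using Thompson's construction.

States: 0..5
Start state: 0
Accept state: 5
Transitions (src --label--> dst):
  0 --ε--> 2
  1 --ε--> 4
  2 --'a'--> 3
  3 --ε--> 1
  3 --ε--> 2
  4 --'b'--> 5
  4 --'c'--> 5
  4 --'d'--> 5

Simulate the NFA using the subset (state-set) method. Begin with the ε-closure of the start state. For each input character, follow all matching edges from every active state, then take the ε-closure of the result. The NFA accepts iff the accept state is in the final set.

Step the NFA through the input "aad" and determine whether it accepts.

Answer: ACCEPT

Steps:
initial (ε-close {0}): {0,2}
'a' @ 1: {1,2,3,4}
'a' @ 2: {1,2,3,4}
'd' @ 3: {5}  (accept∈set)
end set {5} — state 5 in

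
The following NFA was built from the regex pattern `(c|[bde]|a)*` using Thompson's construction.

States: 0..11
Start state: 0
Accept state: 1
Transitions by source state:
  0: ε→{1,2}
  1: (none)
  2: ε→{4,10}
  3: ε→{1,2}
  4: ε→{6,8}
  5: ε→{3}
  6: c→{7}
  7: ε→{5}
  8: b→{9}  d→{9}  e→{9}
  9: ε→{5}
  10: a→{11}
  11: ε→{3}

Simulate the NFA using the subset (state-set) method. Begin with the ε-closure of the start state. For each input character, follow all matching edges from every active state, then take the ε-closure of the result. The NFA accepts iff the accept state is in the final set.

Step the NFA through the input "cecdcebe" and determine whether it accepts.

Answer: ACCEPT

Trace:
start: ε-closure({0}) = {0,1,2,4,6,8,10}
'c' @ 1: {1,2,3,4,5,6,7,8,10}  [accepting]
'e' @ 2: {1,2,3,4,5,6,8,9,10}  [accepting]
'c' @ 3: {1,2,3,4,5,6,7,8,10}  [accepting]
'd' @ 4: {1,2,3,4,5,6,8,9,10}  [accepting]
'c' @ 5: {1,2,3,4,5,6,7,8,10}  [accepting]
'e' @ 6: {1,2,3,4,5,6,8,9,10}  [accepting]
'b' @ 7: {1,2,3,4,5,6,8,9,10}  [accepting]
'e' @ 8: {1,2,3,4,5,6,8,9,10}  [accepting]
final: {1,2,3,4,5,6,8,9,10}; accept 1 in set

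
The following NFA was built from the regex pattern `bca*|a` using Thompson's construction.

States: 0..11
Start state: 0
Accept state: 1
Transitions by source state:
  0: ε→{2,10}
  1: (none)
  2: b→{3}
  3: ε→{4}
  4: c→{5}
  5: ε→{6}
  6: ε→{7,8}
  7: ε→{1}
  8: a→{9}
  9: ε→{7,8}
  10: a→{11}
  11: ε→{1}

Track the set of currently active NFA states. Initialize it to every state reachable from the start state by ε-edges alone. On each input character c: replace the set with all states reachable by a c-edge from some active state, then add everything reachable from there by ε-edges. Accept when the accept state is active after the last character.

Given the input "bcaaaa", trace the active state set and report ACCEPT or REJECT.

Answer: ACCEPT

Trace:
S₀ = ε-closure({0}) = {0,2,10}
'b' @ 1: {3,4}
'c' @ 2: {1,5,6,7,8}  [accepting]
'a' @ 3: {1,7,8,9}  [accepting]
'a' @ 4: {1,7,8,9}  [accepting]
'a' @ 5: {1,7,8,9}  [accepting]
'a' @ 6: {1,7,8,9}  [accepting]
end set {1,7,8,9} — state 1 in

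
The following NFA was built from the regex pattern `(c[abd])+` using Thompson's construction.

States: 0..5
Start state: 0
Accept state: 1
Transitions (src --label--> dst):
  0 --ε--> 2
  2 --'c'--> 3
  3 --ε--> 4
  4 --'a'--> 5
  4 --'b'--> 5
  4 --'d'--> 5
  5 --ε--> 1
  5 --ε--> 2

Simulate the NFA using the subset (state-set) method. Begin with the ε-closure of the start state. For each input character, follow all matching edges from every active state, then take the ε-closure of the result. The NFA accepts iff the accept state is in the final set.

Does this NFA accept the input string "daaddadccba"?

Answer: REJECT

Steps:
initial (ε-close {0}): {0,2}
'd' @ 1: {}  — state set empty
rest 'aaddadccba' ignored (set empty)
after full input: {}  (accept=1 not in)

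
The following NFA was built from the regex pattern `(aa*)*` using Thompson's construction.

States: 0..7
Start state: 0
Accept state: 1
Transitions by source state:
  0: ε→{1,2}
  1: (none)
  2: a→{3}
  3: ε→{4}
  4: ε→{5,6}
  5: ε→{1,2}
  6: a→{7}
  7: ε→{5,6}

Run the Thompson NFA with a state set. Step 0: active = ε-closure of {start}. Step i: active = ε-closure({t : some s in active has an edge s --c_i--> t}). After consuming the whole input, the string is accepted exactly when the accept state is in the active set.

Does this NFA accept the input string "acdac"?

Answer: REJECT

Steps:
S₀ = ε-closure({0}) = {0,1,2}
'a' @ 1: {1,2,3,4,5,6}  (accept∈set)
'c' @ 2: {}  — no active states
rest 'dac' ignored (set empty)
end set {} — state 1 not in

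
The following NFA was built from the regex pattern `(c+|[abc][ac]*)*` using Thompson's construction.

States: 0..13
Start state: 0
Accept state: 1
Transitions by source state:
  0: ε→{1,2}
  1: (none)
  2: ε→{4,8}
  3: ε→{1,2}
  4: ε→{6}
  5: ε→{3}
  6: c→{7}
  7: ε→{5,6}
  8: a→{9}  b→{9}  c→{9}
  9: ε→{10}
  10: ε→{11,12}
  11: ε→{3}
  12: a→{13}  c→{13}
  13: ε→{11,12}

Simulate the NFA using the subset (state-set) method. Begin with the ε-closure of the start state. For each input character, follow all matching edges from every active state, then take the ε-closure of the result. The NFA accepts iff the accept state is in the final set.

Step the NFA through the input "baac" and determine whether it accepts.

Answer: ACCEPT

Steps:
S₀ = ε-closure({0}) = {0,1,2,4,6,8}
'b' @ 1: {1,2,3,4,6,8,9,10,11,12}  [accepting]
'a' @ 2: {1,2,3,4,6,8,9,10,11,12,13}  [accepting]
'a' @ 3: {1,2,3,4,6,8,9,10,11,12,13}  [accepting]
'c' @ 4: {1,2,3,4,5,6,7,8,9,10,11,12,13}  [accepting]
final: {1,2,3,4,5,6,7,8,9,10,11,12,13}; accept 1 in set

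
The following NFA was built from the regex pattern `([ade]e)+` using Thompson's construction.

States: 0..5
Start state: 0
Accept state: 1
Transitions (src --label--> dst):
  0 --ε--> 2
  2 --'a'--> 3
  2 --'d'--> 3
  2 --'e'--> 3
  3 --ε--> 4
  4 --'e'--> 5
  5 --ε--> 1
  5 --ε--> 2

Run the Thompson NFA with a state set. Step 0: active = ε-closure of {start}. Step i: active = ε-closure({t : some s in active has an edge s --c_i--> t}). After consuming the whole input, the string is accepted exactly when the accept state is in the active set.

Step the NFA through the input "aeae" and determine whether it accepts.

initial (ε-close {0}): {0,2}
'a' @ 1: {3,4}
'e' @ 2: {1,2,5}  [accepting]
'a' @ 3: {3,4}
'e' @ 4: {1,2,5}  [accepting]
after full input: {1,2,5}  (accept=1 in)

Answer: ACCEPT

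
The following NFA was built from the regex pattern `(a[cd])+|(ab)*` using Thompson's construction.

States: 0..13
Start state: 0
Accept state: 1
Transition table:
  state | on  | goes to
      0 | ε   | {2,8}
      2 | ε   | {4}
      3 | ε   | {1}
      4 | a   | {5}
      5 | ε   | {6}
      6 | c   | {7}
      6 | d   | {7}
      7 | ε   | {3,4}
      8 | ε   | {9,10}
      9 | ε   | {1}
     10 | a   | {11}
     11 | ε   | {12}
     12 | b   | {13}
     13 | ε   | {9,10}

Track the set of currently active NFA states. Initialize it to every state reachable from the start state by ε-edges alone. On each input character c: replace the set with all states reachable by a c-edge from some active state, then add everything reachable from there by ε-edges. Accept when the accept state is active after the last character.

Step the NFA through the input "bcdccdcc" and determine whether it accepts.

start: ε-closure({0}) = {0,1,2,4,8,9,10}
'b' @ 1: {}  — no active states
rest 'cdccdcc' ignored (set empty)
final: {}; accept 1 not in set

Answer: REJECT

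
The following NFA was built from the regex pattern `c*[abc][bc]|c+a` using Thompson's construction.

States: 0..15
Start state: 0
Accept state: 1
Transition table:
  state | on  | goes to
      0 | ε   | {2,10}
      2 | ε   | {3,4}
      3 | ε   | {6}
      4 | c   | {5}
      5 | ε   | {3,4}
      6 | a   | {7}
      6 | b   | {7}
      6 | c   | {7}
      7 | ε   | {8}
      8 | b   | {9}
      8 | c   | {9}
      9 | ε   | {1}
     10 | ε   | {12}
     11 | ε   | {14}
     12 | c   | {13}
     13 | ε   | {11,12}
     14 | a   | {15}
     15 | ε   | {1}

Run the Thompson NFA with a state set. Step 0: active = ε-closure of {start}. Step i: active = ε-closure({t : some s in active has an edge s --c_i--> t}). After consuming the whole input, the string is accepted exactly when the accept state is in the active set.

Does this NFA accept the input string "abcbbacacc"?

initial (ε-close {0}): {0,2,3,4,6,10,12}
'a' @ 1: {7,8}
'b' @ 2: {1,9}  ✓accept
'c' @ 3: {}  — no active states
rest 'bbacacc' ignored (set empty)
end set {} — state 1 not in

Answer: REJECT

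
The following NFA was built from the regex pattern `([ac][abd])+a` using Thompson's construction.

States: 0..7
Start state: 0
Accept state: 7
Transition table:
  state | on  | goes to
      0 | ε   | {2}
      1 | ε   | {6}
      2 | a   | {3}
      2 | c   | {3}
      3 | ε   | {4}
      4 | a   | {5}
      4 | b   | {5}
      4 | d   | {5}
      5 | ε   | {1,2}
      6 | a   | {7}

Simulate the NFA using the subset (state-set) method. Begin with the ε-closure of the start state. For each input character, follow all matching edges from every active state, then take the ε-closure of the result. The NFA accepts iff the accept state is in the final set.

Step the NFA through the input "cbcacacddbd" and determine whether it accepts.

initial (ε-close {0}): {0,2}
'c' @ 1: {3,4}
'b' @ 2: {1,2,5,6}
'c' @ 3: {3,4}
'a' @ 4: {1,2,5,6}
'c' @ 5: {3,4}
'a' @ 6: {1,2,5,6}
'c' @ 7: {3,4}
'd' @ 8: {1,2,5,6}
'd' @ 9: {}  — state set empty
rest 'bd' ignored (set empty)
end set {} — state 7 not in

Answer: REJECT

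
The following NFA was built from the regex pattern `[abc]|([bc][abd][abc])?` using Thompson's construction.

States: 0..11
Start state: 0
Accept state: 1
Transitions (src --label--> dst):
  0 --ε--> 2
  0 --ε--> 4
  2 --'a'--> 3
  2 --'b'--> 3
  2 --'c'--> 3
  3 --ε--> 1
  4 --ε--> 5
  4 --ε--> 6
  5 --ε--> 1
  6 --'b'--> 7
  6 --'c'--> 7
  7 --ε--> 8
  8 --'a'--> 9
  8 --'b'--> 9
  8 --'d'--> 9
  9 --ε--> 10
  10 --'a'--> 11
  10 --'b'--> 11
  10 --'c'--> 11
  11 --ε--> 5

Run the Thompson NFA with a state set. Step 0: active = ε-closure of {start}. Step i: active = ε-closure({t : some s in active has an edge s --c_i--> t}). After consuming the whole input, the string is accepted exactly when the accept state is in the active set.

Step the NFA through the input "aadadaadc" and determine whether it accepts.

S₀ = ε-closure({0}) = {0,1,2,4,5,6}
'a' @ 1: {1,3}  (accept∈set)
'a' @ 2: {}  — no active states
rest 'dadaadc' ignored (set empty)
end set {} — state 1 not in

Answer: REJECT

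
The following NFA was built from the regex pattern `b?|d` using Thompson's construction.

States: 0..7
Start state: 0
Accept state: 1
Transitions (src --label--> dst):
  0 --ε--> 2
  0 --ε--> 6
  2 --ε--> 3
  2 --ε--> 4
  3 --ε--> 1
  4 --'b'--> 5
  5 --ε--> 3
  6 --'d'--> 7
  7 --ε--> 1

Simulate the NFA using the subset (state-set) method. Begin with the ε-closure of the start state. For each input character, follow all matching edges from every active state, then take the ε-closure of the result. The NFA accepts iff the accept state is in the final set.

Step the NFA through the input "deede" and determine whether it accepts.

Answer: REJECT

Steps:
S₀ = ε-closure({0}) = {0,1,2,3,4,6}
'd' @ 1: {1,7}  (accept∈set)
'e' @ 2: {}  — dead — no transitions
rest 'ede' ignored (set empty)
end set {} — state 1 not in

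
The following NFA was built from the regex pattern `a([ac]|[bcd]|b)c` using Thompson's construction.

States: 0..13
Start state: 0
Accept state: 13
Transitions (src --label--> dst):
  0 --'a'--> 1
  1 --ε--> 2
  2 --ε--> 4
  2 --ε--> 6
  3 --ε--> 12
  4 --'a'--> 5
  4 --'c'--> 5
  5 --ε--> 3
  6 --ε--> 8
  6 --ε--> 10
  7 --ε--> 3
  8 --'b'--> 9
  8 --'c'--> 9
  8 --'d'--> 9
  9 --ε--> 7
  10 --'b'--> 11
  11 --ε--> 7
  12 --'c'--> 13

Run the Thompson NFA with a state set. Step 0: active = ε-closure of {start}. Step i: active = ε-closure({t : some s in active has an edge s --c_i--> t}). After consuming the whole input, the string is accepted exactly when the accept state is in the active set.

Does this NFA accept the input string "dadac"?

start: ε-closure({0}) = {0}
'd' @ 1: {}  — dead — no transitions
rest 'adac' ignored (set empty)
end set {} — state 13 not in

Answer: REJECT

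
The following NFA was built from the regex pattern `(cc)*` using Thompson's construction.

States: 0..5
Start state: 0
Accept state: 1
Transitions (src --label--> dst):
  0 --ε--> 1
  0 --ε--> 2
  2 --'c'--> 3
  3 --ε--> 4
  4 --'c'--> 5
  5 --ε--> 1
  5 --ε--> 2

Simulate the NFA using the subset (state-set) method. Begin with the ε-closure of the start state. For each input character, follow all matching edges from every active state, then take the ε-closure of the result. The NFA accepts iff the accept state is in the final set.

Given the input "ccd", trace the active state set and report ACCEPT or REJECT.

Answer: REJECT

Trace:
initial (ε-close {0}): {0,1,2}
'c' @ 1: {3,4}
'c' @ 2: {1,2,5}  [accepting]
'd' @ 3: {}  — dead — no transitions
final: {}; accept 1 not in set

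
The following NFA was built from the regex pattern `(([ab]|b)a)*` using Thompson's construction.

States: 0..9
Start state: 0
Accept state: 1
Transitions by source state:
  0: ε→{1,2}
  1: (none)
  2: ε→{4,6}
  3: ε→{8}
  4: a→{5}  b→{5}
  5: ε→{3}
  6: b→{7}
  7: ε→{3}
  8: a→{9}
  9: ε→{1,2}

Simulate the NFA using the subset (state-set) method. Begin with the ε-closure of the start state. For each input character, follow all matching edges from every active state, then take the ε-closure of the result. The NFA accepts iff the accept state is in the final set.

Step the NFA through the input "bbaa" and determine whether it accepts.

S₀ = ε-closure({0}) = {0,1,2,4,6}
'b' @ 1: {3,5,7,8}
'b' @ 2: {}  — dead — no transitions
rest 'aa' ignored (set empty)
final: {}; accept 1 not in set

Answer: REJECT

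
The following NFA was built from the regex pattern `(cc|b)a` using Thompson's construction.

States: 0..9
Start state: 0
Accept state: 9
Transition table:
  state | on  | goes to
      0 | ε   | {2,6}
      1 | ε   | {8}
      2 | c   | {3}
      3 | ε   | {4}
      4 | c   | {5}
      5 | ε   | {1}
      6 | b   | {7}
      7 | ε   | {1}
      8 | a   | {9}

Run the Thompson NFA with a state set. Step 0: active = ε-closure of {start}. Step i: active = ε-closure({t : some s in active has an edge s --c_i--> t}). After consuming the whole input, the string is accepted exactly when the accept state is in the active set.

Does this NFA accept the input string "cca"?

initial (ε-close {0}): {0,2,6}
'c' @ 1: {3,4}
'c' @ 2: {1,5,8}
'a' @ 3: {9}  (accept∈set)
end set {9} — state 9 in

Answer: ACCEPT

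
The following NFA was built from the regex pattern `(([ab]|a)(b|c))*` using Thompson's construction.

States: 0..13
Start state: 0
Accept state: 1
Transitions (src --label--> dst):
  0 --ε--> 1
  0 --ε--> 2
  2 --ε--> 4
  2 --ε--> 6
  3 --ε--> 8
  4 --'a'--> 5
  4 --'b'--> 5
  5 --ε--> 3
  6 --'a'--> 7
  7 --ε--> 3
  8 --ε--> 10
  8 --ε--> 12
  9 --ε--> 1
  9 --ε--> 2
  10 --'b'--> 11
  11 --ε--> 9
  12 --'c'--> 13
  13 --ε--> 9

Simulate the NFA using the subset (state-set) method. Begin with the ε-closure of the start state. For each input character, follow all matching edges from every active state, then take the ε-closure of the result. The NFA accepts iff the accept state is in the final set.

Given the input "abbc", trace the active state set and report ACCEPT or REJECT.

start: ε-closure({0}) = {0,1,2,4,6}
'a' @ 1: {3,5,7,8,10,12}
'b' @ 2: {1,2,4,6,9,11}  (accept∈set)
'b' @ 3: {3,5,8,10,12}
'c' @ 4: {1,2,4,6,9,13}  (accept∈set)
after full input: {1,2,4,6,9,13}  (accept=1 in)

Answer: ACCEPT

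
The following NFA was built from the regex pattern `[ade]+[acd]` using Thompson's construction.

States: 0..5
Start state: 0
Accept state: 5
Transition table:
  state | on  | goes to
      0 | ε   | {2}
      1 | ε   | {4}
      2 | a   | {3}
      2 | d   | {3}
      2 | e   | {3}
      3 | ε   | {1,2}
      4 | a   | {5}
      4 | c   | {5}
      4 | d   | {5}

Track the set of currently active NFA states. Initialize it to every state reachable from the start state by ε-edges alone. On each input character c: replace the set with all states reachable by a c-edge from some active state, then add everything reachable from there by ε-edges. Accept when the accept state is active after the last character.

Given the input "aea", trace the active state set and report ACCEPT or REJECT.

Answer: ACCEPT

Steps:
initial (ε-close {0}): {0,2}
'a' @ 1: {1,2,3,4}
'e' @ 2: {1,2,3,4}
'a' @ 3: {1,2,3,4,5}  ✓accept
end set {1,2,3,4,5} — state 5 in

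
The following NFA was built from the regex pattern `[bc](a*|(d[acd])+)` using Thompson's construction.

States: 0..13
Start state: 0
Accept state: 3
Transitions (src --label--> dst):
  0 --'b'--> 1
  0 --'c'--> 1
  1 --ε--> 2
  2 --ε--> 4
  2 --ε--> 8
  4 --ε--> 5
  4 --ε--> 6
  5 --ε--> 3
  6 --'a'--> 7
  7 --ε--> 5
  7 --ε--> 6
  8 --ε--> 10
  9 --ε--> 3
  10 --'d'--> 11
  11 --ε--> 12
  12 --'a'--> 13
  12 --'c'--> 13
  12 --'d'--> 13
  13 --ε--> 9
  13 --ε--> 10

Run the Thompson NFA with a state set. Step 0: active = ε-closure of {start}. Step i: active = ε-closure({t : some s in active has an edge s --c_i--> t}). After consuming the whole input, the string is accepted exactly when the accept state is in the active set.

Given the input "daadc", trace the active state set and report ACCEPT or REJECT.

S₀ = ε-closure({0}) = {0}
'd' @ 1: {}  — state set empty
rest 'aadc' ignored (set empty)
final: {}; accept 3 not in set

Answer: REJECT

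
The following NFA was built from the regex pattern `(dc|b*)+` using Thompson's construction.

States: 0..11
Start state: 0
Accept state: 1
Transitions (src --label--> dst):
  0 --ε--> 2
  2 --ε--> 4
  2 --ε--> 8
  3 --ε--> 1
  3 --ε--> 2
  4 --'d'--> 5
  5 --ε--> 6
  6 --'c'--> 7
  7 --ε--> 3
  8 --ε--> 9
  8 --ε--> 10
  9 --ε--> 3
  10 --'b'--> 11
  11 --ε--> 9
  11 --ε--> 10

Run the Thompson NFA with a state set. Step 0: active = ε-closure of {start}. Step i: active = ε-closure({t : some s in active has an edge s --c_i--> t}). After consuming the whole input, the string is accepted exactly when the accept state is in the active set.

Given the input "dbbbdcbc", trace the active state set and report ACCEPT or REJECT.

start: ε-closure({0}) = {0,1,2,3,4,8,9,10}
'd' @ 1: {5,6}
'b' @ 2: {}  — state set empty
rest 'bbdcbc' ignored (set empty)
end set {} — state 1 not in

Answer: REJECT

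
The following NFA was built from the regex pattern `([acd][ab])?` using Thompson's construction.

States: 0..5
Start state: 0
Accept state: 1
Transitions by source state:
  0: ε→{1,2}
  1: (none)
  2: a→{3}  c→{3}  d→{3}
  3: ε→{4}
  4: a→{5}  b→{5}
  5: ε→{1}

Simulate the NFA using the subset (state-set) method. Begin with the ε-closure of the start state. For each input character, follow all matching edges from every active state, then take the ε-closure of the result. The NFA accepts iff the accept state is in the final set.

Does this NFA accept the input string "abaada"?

initial (ε-close {0}): {0,1,2}
'a' @ 1: {3,4}
'b' @ 2: {1,5}  ✓accept
'a' @ 3: {}  — state set empty
rest 'ada' ignored (set empty)
after full input: {}  (accept=1 not in)

Answer: REJECT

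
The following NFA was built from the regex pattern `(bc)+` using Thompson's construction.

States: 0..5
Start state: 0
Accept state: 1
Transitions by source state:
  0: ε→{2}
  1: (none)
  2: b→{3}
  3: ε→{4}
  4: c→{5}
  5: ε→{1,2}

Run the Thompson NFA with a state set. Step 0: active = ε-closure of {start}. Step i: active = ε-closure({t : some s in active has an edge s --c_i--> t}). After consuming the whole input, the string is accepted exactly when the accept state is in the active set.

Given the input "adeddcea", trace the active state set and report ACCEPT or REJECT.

initial (ε-close {0}): {0,2}
'a' @ 1: {}  — no active states
rest 'deddcea' ignored (set empty)
after full input: {}  (accept=1 not in)

Answer: REJECT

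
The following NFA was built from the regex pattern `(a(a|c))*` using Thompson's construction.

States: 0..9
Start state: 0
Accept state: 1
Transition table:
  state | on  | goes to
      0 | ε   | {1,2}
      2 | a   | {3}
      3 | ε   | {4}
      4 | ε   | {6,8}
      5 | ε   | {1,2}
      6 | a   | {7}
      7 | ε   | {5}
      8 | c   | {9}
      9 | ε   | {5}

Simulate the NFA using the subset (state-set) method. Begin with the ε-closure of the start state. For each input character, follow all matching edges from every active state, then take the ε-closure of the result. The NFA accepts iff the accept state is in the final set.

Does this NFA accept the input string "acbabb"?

S₀ = ε-closure({0}) = {0,1,2}
'a' @ 1: {3,4,6,8}
'c' @ 2: {1,2,5,9}  ✓accept
'b' @ 3: {}  — no active states
rest 'abb' ignored (set empty)
after full input: {}  (accept=1 not in)

Answer: REJECT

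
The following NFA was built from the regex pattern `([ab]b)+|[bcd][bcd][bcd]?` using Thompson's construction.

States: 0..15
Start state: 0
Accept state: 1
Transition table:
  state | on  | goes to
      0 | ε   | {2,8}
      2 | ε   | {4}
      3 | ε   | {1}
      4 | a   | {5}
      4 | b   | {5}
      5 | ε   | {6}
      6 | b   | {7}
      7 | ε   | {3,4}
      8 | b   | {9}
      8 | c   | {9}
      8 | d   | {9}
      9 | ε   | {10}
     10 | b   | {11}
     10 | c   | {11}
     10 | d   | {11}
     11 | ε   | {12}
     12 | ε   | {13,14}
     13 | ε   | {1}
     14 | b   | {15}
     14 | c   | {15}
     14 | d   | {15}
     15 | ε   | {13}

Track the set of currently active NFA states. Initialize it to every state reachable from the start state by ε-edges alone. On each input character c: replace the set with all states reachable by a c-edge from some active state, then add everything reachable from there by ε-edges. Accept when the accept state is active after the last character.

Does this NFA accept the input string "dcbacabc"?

Answer: REJECT

Trace:
initial (ε-close {0}): {0,2,4,8}
'd' @ 1: {9,10}
'c' @ 2: {1,11,12,13,14}  [accepting]
'b' @ 3: {1,13,15}  [accepting]
'a' @ 4: {}  — state set empty
rest 'cabc' ignored (set empty)
end set {} — state 1 not in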